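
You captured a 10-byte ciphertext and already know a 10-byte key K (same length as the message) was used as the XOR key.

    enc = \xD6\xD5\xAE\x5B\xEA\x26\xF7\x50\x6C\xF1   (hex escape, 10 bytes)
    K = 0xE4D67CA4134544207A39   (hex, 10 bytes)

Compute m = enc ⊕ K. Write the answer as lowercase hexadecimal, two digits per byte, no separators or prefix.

XOR is its own inverse, so applying the key byte-wise gives the result directly.
byte 0: 11010110 ⊕ 11100100 = 00110010
byte 1: 11010101 ⊕ 11010110 = 00000011
byte 2: 10101110 ⊕ 01111100 = 11010010
byte 3: 01011011 ⊕ 10100100 = 11111111
byte 4: 11101010 ⊕ 00010011 = 11111001
byte 5: 00100110 ⊕ 01000101 = 01100011
byte 6: 11110111 ⊕ 01000100 = 10110011
byte 7: 01010000 ⊕ 00100000 = 01110000
byte 8: 01101100 ⊕ 01111010 = 00010110
byte 9: 11110001 ⊕ 00111001 = 11001000

3203d2fff963b37016c8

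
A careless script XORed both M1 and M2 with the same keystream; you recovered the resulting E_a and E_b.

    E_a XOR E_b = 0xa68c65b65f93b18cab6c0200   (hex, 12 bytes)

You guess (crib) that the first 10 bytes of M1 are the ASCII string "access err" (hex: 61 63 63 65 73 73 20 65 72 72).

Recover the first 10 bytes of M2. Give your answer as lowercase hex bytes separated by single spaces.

Since E_a ⊕ E_b = M1 ⊕ M2, XORing with the guessed M1 bytes yields the corresponding M2 bytes: M2 = (E_a ⊕ E_b) ⊕ M1.
byte 0: a6 XOR 61 = c7
byte 1: 8c XOR 63 = ef
byte 2: 65 XOR 63 = 06
byte 3: b6 XOR 65 = d3
byte 4: 5f XOR 73 = 2c
byte 5: 93 XOR 73 = e0
byte 6: b1 XOR 20 = 91
byte 7: 8c XOR 65 = e9
byte 8: ab XOR 72 = d9
byte 9: 6c XOR 72 = 1e

c7 ef 06 d3 2c e0 91 e9 d9 1e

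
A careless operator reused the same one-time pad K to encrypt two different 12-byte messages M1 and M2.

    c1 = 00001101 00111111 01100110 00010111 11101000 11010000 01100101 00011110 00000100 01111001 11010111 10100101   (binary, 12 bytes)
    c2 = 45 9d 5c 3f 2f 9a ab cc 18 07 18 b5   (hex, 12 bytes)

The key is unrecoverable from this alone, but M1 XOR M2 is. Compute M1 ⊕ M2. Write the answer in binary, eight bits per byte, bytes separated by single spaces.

c1 ⊕ c2 = (M1 ⊕ K) ⊕ (M2 ⊕ K) = M1 ⊕ M2 — the shared key cancels under XOR.
0d XOR 45 = 48
3f XOR 9d = a2
66 XOR 5c = 3a
17 XOR 3f = 28
e8 XOR 2f = c7
d0 XOR 9a = 4a
65 XOR ab = ce
1e XOR cc = d2
04 XOR 18 = 1c
79 XOR 07 = 7e
d7 XOR 18 = cf
a5 XOR b5 = 10

01001000 10100010 00111010 00101000 11000111 01001010 11001110 11010010 00011100 01111110 11001111 00010000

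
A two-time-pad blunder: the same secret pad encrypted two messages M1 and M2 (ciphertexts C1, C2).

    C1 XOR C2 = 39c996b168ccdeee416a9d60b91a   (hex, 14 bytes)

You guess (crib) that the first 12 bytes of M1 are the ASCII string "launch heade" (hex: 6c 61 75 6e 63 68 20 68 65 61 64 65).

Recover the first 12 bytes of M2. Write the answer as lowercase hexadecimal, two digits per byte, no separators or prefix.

Since C1 ⊕ C2 = M1 ⊕ M2, XORing with the guessed M1 bytes yields the corresponding M2 bytes: M2 = (C1 ⊕ C2) ⊕ M1.
00111001 XOR 01101100 = 01010101
11001001 XOR 01100001 = 10101000
10010110 XOR 01110101 = 11100011
10110001 XOR 01101110 = 11011111
01101000 XOR 01100011 = 00001011
11001100 XOR 01101000 = 10100100
11011110 XOR 00100000 = 11111110
11101110 XOR 01101000 = 10000110
01000001 XOR 01100101 = 00100100
01101010 XOR 01100001 = 00001011
10011101 XOR 01100100 = 11111001
01100000 XOR 01100101 = 00000101

55a8e3df0ba4fe86240bf905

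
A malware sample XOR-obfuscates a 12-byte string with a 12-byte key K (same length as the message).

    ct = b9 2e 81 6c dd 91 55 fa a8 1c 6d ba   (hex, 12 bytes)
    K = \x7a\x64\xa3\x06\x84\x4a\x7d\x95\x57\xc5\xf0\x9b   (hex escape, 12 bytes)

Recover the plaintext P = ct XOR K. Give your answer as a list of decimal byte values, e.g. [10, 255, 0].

[195, 74, 34, 106, 89, 219, 40, 111, 255, 217, 157, 33]

byte 0: b9 XOR 7a = c3
byte 1: 2e XOR 64 = 4a
byte 2: 81 XOR a3 = 22
byte 3: 6c XOR 06 = 6a
byte 4: dd XOR 84 = 59
byte 5: 91 XOR 4a = db
byte 6: 55 XOR 7d = 28
byte 7: fa XOR 95 = 6f
byte 8: a8 XOR 57 = ff
byte 9: 1c XOR c5 = d9
byte 10: 6d XOR f0 = 9d
byte 11: ba XOR 9b = 21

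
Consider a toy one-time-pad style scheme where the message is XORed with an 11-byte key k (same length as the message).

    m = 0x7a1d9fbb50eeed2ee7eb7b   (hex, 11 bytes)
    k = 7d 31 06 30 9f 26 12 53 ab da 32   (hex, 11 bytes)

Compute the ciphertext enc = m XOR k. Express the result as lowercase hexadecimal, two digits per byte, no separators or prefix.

122 ⊕ 125 =   7
 29 ⊕  49 =  44
159 ⊕   6 = 153
187 ⊕  48 = 139
 80 ⊕ 159 = 207
238 ⊕  38 = 200
237 ⊕  18 = 255
 46 ⊕  83 = 125
231 ⊕ 171 =  76
235 ⊕ 218 =  49
123 ⊕  50 =  73

072c998bcfc8ff7d4c3149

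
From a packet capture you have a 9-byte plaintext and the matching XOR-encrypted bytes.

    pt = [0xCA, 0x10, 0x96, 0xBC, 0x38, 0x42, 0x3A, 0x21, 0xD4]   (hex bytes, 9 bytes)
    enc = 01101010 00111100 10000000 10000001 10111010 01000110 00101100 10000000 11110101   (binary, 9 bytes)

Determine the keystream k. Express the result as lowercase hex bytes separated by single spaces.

a0 2c 16 3d 82 04 16 a1 21

Since enc = pt ⊕ k, XORing both sides with pt gives k = pt ⊕ enc.
202 ^ 106 = 160
 16 ^  60 =  44
150 ^ 128 =  22
188 ^ 129 =  61
 56 ^ 186 = 130
 66 ^  70 =   4
 58 ^  44 =  22
 33 ^ 128 = 161
212 ^ 245 =  33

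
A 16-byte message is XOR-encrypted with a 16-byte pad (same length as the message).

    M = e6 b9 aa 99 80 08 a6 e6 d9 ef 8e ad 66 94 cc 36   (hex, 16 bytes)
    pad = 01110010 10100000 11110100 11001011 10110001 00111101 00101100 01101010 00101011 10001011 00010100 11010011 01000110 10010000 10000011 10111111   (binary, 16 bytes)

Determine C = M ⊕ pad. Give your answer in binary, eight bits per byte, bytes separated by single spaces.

10010100 00011001 01011110 01010010 00110001 00110101 10001010 10001100 11110010 01100100 10011010 01111110 00100000 00000100 01001111 10001001

XOR is its own inverse, so applying the key byte-wise gives the result directly.
e6 ⊕ 72 = 94
b9 ⊕ a0 = 19
aa ⊕ f4 = 5e
99 ⊕ cb = 52
80 ⊕ b1 = 31
08 ⊕ 3d = 35
a6 ⊕ 2c = 8a
e6 ⊕ 6a = 8c
d9 ⊕ 2b = f2
ef ⊕ 8b = 64
8e ⊕ 14 = 9a
ad ⊕ d3 = 7e
66 ⊕ 46 = 20
94 ⊕ 90 = 04
cc ⊕ 83 = 4f
36 ⊕ bf = 89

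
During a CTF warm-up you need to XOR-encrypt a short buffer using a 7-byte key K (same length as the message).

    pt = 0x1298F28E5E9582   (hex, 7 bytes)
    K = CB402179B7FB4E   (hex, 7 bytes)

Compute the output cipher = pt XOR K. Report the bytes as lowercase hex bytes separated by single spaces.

d9 d8 d3 f7 e9 6e cc

12 ^ cb = d9
98 ^ 40 = d8
f2 ^ 21 = d3
8e ^ 79 = f7
5e ^ b7 = e9
95 ^ fb = 6e
82 ^ 4e = cc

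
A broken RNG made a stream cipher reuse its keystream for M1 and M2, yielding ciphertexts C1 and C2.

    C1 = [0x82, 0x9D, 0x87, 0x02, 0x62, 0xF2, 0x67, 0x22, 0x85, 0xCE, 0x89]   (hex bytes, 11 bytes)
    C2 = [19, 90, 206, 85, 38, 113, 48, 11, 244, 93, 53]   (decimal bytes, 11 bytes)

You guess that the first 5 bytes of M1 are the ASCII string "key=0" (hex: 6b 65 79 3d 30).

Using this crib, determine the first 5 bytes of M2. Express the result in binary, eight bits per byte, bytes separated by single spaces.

First, C1 ⊕ C2 = (M1 ⊕ K) ⊕ (M2 ⊕ K) = M1 ⊕ M2, so the key drops out. Then M2 = (M1 ⊕ M2) ⊕ M1 over the first 5 bytes.
byte 0: (82 xor 13) xor 6b = 91 xor 6b = fa
byte 1: (9d xor 5a) xor 65 = c7 xor 65 = a2
byte 2: (87 xor ce) xor 79 = 49 xor 79 = 30
byte 3: (02 xor 55) xor 3d = 57 xor 3d = 6a
byte 4: (62 xor 26) xor 30 = 44 xor 30 = 74

11111010 10100010 00110000 01101010 01110100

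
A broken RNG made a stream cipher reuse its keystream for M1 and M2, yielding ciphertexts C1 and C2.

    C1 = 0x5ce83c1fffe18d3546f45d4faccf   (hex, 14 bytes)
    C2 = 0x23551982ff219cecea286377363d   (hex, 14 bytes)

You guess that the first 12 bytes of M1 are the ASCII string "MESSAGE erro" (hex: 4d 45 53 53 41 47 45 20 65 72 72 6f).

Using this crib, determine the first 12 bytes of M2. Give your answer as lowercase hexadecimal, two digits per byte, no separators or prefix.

First, C1 ⊕ C2 = (M1 ⊕ K) ⊕ (M2 ⊕ K) = M1 ⊕ M2, so the key drops out. Then M2 = (M1 ⊕ M2) ⊕ M1 over the first 12 bytes.
byte 0: (5c xor 23) xor 4d = 7f xor 4d = 32
byte 1: (e8 xor 55) xor 45 = bd xor 45 = f8
byte 2: (3c xor 19) xor 53 = 25 xor 53 = 76
byte 3: (1f xor 82) xor 53 = 9d xor 53 = ce
byte 4: (ff xor ff) xor 41 = 00 xor 41 = 41
byte 5: (e1 xor 21) xor 47 = c0 xor 47 = 87
byte 6: (8d xor 9c) xor 45 = 11 xor 45 = 54
byte 7: (35 xor ec) xor 20 = d9 xor 20 = f9
byte 8: (46 xor ea) xor 65 = ac xor 65 = c9
byte 9: (f4 xor 28) xor 72 = dc xor 72 = ae
byte 10: (5d xor 63) xor 72 = 3e xor 72 = 4c
byte 11: (4f xor 77) xor 6f = 38 xor 6f = 57

32f876ce418754f9c9ae4c57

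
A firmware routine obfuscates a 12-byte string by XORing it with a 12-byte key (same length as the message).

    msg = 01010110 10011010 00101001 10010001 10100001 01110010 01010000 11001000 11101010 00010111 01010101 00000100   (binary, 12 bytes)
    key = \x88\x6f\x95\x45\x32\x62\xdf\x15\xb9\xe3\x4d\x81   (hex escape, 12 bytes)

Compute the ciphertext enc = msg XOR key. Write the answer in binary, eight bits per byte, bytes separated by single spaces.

byte 0: 56 ^ 88 = de
byte 1: 9a ^ 6f = f5
byte 2: 29 ^ 95 = bc
byte 3: 91 ^ 45 = d4
byte 4: a1 ^ 32 = 93
byte 5: 72 ^ 62 = 10
byte 6: 50 ^ df = 8f
byte 7: c8 ^ 15 = dd
byte 8: ea ^ b9 = 53
byte 9: 17 ^ e3 = f4
byte 10: 55 ^ 4d = 18
byte 11: 04 ^ 81 = 85

11011110 11110101 10111100 11010100 10010011 00010000 10001111 11011101 01010011 11110100 00011000 10000101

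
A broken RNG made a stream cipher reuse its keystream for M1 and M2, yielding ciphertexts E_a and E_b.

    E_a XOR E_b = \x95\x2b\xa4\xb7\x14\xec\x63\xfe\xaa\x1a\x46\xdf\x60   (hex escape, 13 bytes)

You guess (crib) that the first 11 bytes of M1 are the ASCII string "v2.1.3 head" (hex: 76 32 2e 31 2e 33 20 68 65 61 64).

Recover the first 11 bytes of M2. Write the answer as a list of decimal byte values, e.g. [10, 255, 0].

[227, 25, 138, 134, 58, 223, 67, 150, 207, 123, 34]

Since E_a ⊕ E_b = M1 ⊕ M2, XORing with the guessed M1 bytes yields the corresponding M2 bytes: M2 = (E_a ⊕ E_b) ⊕ M1.
95 ⊕ 76 = e3
2b ⊕ 32 = 19
a4 ⊕ 2e = 8a
b7 ⊕ 31 = 86
14 ⊕ 2e = 3a
ec ⊕ 33 = df
63 ⊕ 20 = 43
fe ⊕ 68 = 96
aa ⊕ 65 = cf
1a ⊕ 61 = 7b
46 ⊕ 64 = 22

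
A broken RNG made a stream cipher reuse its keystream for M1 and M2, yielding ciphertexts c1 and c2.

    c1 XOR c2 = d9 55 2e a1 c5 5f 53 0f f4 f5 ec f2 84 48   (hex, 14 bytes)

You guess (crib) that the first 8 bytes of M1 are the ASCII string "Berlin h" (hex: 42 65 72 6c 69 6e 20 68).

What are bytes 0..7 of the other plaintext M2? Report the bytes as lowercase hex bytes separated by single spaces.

Since c1 ⊕ c2 = M1 ⊕ M2, XORing with the guessed M1 bytes yields the corresponding M2 bytes: M2 = (c1 ⊕ c2) ⊕ M1.
d9 ⊕ 42 = 9b
55 ⊕ 65 = 30
2e ⊕ 72 = 5c
a1 ⊕ 6c = cd
c5 ⊕ 69 = ac
5f ⊕ 6e = 31
53 ⊕ 20 = 73
0f ⊕ 68 = 67

9b 30 5c cd ac 31 73 67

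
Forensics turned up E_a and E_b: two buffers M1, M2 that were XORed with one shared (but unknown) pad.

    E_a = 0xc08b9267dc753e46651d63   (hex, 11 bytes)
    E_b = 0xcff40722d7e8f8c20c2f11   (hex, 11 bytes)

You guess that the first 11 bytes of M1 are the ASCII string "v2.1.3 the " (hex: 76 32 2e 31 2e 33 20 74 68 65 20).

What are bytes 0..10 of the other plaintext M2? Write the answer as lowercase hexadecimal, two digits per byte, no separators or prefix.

First, E_a ⊕ E_b = (M1 ⊕ K) ⊕ (M2 ⊕ K) = M1 ⊕ M2, so the key drops out. Then M2 = (M1 ⊕ M2) ⊕ M1 over the first 11 bytes.
byte 0: (c0 xor cf) xor 76 = 0f xor 76 = 79
byte 1: (8b xor f4) xor 32 = 7f xor 32 = 4d
byte 2: (92 xor 07) xor 2e = 95 xor 2e = bb
byte 3: (67 xor 22) xor 31 = 45 xor 31 = 74
byte 4: (dc xor d7) xor 2e = 0b xor 2e = 25
byte 5: (75 xor e8) xor 33 = 9d xor 33 = ae
byte 6: (3e xor f8) xor 20 = c6 xor 20 = e6
byte 7: (46 xor c2) xor 74 = 84 xor 74 = f0
byte 8: (65 xor 0c) xor 68 = 69 xor 68 = 01
byte 9: (1d xor 2f) xor 65 = 32 xor 65 = 57
byte 10: (63 xor 11) xor 20 = 72 xor 20 = 52

794dbb7425aee6f0015752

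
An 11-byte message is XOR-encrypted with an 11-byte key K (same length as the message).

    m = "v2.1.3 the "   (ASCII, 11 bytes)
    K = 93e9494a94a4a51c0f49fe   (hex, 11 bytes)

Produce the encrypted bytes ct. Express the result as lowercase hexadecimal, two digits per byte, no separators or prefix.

e5db677bba978568672cde

XOR is its own inverse, so applying the key byte-wise gives the result directly.
76 ^ 93 = e5
32 ^ e9 = db
2e ^ 49 = 67
31 ^ 4a = 7b
2e ^ 94 = ba
33 ^ a4 = 97
20 ^ a5 = 85
74 ^ 1c = 68
68 ^ 0f = 67
65 ^ 49 = 2c
20 ^ fe = de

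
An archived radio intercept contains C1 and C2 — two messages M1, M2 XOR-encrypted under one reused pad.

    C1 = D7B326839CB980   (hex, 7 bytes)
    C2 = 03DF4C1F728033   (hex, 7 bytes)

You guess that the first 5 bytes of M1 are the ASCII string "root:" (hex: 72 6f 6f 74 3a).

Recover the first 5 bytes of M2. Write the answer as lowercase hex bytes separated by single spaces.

First, C1 ⊕ C2 = (M1 ⊕ K) ⊕ (M2 ⊕ K) = M1 ⊕ M2, so the key drops out. Then M2 = (M1 ⊕ M2) ⊕ M1 over the first 5 bytes.
byte 0: (d7 ⊕ 03) ⊕ 72 = d4 ⊕ 72 = a6
byte 1: (b3 ⊕ df) ⊕ 6f = 6c ⊕ 6f = 03
byte 2: (26 ⊕ 4c) ⊕ 6f = 6a ⊕ 6f = 05
byte 3: (83 ⊕ 1f) ⊕ 74 = 9c ⊕ 74 = e8
byte 4: (9c ⊕ 72) ⊕ 3a = ee ⊕ 3a = d4

a6 03 05 e8 d4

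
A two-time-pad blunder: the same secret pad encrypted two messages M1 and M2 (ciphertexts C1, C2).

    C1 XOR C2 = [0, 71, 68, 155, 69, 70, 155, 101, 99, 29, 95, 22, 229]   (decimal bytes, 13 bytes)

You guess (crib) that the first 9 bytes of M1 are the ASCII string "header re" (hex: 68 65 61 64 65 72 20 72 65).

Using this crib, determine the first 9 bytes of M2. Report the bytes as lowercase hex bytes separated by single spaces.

68 22 25 ff 20 34 bb 17 06

Since C1 ⊕ C2 = M1 ⊕ M2, XORing with the guessed M1 bytes yields the corresponding M2 bytes: M2 = (C1 ⊕ C2) ⊕ M1.
byte 0: 00000000 xor 01101000 = 01101000
byte 1: 01000111 xor 01100101 = 00100010
byte 2: 01000100 xor 01100001 = 00100101
byte 3: 10011011 xor 01100100 = 11111111
byte 4: 01000101 xor 01100101 = 00100000
byte 5: 01000110 xor 01110010 = 00110100
byte 6: 10011011 xor 00100000 = 10111011
byte 7: 01100101 xor 01110010 = 00010111
byte 8: 01100011 xor 01100101 = 00000110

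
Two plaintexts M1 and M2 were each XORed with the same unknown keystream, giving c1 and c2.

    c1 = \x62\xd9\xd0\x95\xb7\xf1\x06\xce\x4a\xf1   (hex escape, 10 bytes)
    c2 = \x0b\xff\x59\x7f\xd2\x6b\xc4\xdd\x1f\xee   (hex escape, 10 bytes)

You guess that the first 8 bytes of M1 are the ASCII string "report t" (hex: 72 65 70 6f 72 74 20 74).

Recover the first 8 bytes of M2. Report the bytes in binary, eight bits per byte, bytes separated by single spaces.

First, c1 ⊕ c2 = (M1 ⊕ K) ⊕ (M2 ⊕ K) = M1 ⊕ M2, so the key drops out. Then M2 = (M1 ⊕ M2) ⊕ M1 over the first 8 bytes.
byte 0: (62 ⊕ 0b) ⊕ 72 = 69 ⊕ 72 = 1b
byte 1: (d9 ⊕ ff) ⊕ 65 = 26 ⊕ 65 = 43
byte 2: (d0 ⊕ 59) ⊕ 70 = 89 ⊕ 70 = f9
byte 3: (95 ⊕ 7f) ⊕ 6f = ea ⊕ 6f = 85
byte 4: (b7 ⊕ d2) ⊕ 72 = 65 ⊕ 72 = 17
byte 5: (f1 ⊕ 6b) ⊕ 74 = 9a ⊕ 74 = ee
byte 6: (06 ⊕ c4) ⊕ 20 = c2 ⊕ 20 = e2
byte 7: (ce ⊕ dd) ⊕ 74 = 13 ⊕ 74 = 67

00011011 01000011 11111001 10000101 00010111 11101110 11100010 01100111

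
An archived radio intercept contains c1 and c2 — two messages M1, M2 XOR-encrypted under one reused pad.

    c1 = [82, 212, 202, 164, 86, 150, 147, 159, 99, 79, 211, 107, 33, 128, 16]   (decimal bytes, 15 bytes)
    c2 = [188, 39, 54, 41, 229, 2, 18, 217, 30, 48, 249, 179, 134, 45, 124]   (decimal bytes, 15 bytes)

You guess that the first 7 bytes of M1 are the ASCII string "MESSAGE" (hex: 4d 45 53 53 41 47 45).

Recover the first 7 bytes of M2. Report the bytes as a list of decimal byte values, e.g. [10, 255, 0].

[163, 182, 175, 222, 242, 211, 196]

First, c1 ⊕ c2 = (M1 ⊕ K) ⊕ (M2 ⊕ K) = M1 ⊕ M2, so the key drops out. Then M2 = (M1 ⊕ M2) ⊕ M1 over the first 7 bytes.
byte 0: (52 XOR bc) XOR 4d = ee XOR 4d = a3
byte 1: (d4 XOR 27) XOR 45 = f3 XOR 45 = b6
byte 2: (ca XOR 36) XOR 53 = fc XOR 53 = af
byte 3: (a4 XOR 29) XOR 53 = 8d XOR 53 = de
byte 4: (56 XOR e5) XOR 41 = b3 XOR 41 = f2
byte 5: (96 XOR 02) XOR 47 = 94 XOR 47 = d3
byte 6: (93 XOR 12) XOR 45 = 81 XOR 45 = c4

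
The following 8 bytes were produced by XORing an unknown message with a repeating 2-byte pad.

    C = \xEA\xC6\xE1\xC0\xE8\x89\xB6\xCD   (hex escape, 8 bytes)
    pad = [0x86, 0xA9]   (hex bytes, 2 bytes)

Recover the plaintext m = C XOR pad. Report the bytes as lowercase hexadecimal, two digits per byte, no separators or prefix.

The 2-byte key repeats, so the effective keystream is 86 a9 86 a9 86 a9 86 a9.
byte 0: ea ⊕ 86 = 6c
byte 1: c6 ⊕ a9 = 6f
byte 2: e1 ⊕ 86 = 67
byte 3: c0 ⊕ a9 = 69
byte 4: e8 ⊕ 86 = 6e
byte 5: 89 ⊕ a9 = 20
byte 6: b6 ⊕ 86 = 30
byte 7: cd ⊕ a9 = 64

6c6f67696e203064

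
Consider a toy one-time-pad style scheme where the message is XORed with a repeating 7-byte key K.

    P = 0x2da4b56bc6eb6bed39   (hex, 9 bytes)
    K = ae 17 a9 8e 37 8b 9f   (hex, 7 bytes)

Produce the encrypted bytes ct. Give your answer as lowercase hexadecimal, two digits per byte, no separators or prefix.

The 7-byte key repeats, so the effective keystream is ae 17 a9 8e 37 8b 9f ae 17.
byte 0: 00101101 XOR 10101110 = 10000011
byte 1: 10100100 XOR 00010111 = 10110011
byte 2: 10110101 XOR 10101001 = 00011100
byte 3: 01101011 XOR 10001110 = 11100101
byte 4: 11000110 XOR 00110111 = 11110001
byte 5: 11101011 XOR 10001011 = 01100000
byte 6: 01101011 XOR 10011111 = 11110100
byte 7: 11101101 XOR 10101110 = 01000011
byte 8: 00111001 XOR 00010111 = 00101110

83b31ce5f160f4432e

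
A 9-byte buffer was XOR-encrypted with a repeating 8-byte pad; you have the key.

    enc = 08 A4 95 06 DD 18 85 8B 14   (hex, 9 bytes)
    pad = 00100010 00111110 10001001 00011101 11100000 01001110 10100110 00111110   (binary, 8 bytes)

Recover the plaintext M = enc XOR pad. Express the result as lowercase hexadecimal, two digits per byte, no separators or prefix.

The 8-byte key repeats, so the effective keystream is 22 3e 89 1d e0 4e a6 3e 22.
byte 0: 08 ⊕ 22 = 2a
byte 1: a4 ⊕ 3e = 9a
byte 2: 95 ⊕ 89 = 1c
byte 3: 06 ⊕ 1d = 1b
byte 4: dd ⊕ e0 = 3d
byte 5: 18 ⊕ 4e = 56
byte 6: 85 ⊕ a6 = 23
byte 7: 8b ⊕ 3e = b5
byte 8: 14 ⊕ 22 = 36

2a9a1c1b3d5623b536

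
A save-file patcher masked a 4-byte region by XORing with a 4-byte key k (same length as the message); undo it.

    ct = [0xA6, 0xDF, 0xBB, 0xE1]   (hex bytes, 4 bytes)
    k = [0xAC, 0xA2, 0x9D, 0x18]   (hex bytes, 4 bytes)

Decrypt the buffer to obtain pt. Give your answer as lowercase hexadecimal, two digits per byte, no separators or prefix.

0a7d26f9

XOR is its own inverse, so applying the key byte-wise gives the result directly.
a6 XOR ac = 0a
df XOR a2 = 7d
bb XOR 9d = 26
e1 XOR 18 = f9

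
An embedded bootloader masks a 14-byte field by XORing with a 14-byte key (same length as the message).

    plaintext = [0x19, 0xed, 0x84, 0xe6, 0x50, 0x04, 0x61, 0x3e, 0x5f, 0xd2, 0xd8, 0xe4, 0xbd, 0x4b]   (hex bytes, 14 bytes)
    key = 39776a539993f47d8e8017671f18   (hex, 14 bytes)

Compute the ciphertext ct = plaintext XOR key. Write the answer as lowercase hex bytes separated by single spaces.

byte 0: 19 ^ 39 = 20
byte 1: ed ^ 77 = 9a
byte 2: 84 ^ 6a = ee
byte 3: e6 ^ 53 = b5
byte 4: 50 ^ 99 = c9
byte 5: 04 ^ 93 = 97
byte 6: 61 ^ f4 = 95
byte 7: 3e ^ 7d = 43
byte 8: 5f ^ 8e = d1
byte 9: d2 ^ 80 = 52
byte 10: d8 ^ 17 = cf
byte 11: e4 ^ 67 = 83
byte 12: bd ^ 1f = a2
byte 13: 4b ^ 18 = 53

20 9a ee b5 c9 97 95 43 d1 52 cf 83 a2 53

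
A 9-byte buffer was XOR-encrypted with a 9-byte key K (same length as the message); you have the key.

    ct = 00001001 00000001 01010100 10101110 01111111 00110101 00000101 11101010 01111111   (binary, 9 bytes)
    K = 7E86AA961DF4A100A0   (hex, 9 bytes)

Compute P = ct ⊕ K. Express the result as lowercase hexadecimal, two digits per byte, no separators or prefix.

7787fe3862c1a4eadf

XOR is its own inverse, so applying the key byte-wise gives the result directly.
09 ⊕ 7e = 77
01 ⊕ 86 = 87
54 ⊕ aa = fe
ae ⊕ 96 = 38
7f ⊕ 1d = 62
35 ⊕ f4 = c1
05 ⊕ a1 = a4
ea ⊕ 00 = ea
7f ⊕ a0 = df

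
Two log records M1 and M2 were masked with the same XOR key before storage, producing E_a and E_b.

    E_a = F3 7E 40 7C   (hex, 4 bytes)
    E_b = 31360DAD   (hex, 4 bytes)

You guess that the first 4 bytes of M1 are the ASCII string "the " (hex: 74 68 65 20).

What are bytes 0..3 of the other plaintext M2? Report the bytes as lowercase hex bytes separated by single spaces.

b6 20 28 f1

First, E_a ⊕ E_b = (M1 ⊕ K) ⊕ (M2 ⊕ K) = M1 ⊕ M2, so the key drops out. Then M2 = (M1 ⊕ M2) ⊕ M1 over the first 4 bytes.
byte 0: (f3 XOR 31) XOR 74 = c2 XOR 74 = b6
byte 1: (7e XOR 36) XOR 68 = 48 XOR 68 = 20
byte 2: (40 XOR 0d) XOR 65 = 4d XOR 65 = 28
byte 3: (7c XOR ad) XOR 20 = d1 XOR 20 = f1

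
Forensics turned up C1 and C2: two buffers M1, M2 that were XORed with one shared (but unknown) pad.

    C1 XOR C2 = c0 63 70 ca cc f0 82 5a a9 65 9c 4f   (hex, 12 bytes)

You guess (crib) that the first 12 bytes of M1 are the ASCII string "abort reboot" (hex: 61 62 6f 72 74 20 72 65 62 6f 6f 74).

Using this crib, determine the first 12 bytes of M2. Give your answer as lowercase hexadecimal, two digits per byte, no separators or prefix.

a1011fb8b8d0f03fcb0af33b

Since C1 ⊕ C2 = M1 ⊕ M2, XORing with the guessed M1 bytes yields the corresponding M2 bytes: M2 = (C1 ⊕ C2) ⊕ M1.
byte 0: c0 XOR 61 = a1
byte 1: 63 XOR 62 = 01
byte 2: 70 XOR 6f = 1f
byte 3: ca XOR 72 = b8
byte 4: cc XOR 74 = b8
byte 5: f0 XOR 20 = d0
byte 6: 82 XOR 72 = f0
byte 7: 5a XOR 65 = 3f
byte 8: a9 XOR 62 = cb
byte 9: 65 XOR 6f = 0a
byte 10: 9c XOR 6f = f3
byte 11: 4f XOR 74 = 3b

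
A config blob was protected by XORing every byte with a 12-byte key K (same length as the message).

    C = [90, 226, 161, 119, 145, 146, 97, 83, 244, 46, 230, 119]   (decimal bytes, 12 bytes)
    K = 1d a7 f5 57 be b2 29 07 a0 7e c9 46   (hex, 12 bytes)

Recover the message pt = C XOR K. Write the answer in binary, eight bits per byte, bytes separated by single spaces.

01000111 01000101 01010100 00100000 00101111 00100000 01001000 01010100 01010100 01010000 00101111 00110001

XOR is its own inverse, so applying the key byte-wise gives the result directly.
byte 0: 01011010 ⊕ 00011101 = 01000111
byte 1: 11100010 ⊕ 10100111 = 01000101
byte 2: 10100001 ⊕ 11110101 = 01010100
byte 3: 01110111 ⊕ 01010111 = 00100000
byte 4: 10010001 ⊕ 10111110 = 00101111
byte 5: 10010010 ⊕ 10110010 = 00100000
byte 6: 01100001 ⊕ 00101001 = 01001000
byte 7: 01010011 ⊕ 00000111 = 01010100
byte 8: 11110100 ⊕ 10100000 = 01010100
byte 9: 00101110 ⊕ 01111110 = 01010000
byte 10: 11100110 ⊕ 11001001 = 00101111
byte 11: 01110111 ⊕ 01000110 = 00110001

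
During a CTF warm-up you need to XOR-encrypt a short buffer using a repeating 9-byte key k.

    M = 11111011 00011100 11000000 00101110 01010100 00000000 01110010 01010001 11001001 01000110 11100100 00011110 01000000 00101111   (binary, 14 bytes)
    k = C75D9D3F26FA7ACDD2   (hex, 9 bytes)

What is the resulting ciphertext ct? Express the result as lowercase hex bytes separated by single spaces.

3c 41 5d 11 72 fa 08 9c 1b 81 b9 83 7f 09

The 9-byte key repeats, so the effective keystream is c7 5d 9d 3f 26 fa 7a cd d2 c7 5d 9d 3f 26.
byte 0: fb xor c7 = 3c
byte 1: 1c xor 5d = 41
byte 2: c0 xor 9d = 5d
byte 3: 2e xor 3f = 11
byte 4: 54 xor 26 = 72
byte 5: 00 xor fa = fa
byte 6: 72 xor 7a = 08
byte 7: 51 xor cd = 9c
byte 8: c9 xor d2 = 1b
byte 9: 46 xor c7 = 81
byte 10: e4 xor 5d = b9
byte 11: 1e xor 9d = 83
byte 12: 40 xor 3f = 7f
byte 13: 2f xor 26 = 09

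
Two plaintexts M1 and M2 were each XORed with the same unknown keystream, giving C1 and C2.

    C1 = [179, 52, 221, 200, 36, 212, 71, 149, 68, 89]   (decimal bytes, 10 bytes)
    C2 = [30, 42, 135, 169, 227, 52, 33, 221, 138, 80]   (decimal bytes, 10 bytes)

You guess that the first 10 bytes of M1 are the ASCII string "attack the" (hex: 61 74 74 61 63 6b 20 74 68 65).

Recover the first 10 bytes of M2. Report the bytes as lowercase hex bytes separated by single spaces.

First, C1 ⊕ C2 = (M1 ⊕ K) ⊕ (M2 ⊕ K) = M1 ⊕ M2, so the key drops out. Then M2 = (M1 ⊕ M2) ⊕ M1 over the first 10 bytes.
byte 0: (b3 ⊕ 1e) ⊕ 61 = ad ⊕ 61 = cc
byte 1: (34 ⊕ 2a) ⊕ 74 = 1e ⊕ 74 = 6a
byte 2: (dd ⊕ 87) ⊕ 74 = 5a ⊕ 74 = 2e
byte 3: (c8 ⊕ a9) ⊕ 61 = 61 ⊕ 61 = 00
byte 4: (24 ⊕ e3) ⊕ 63 = c7 ⊕ 63 = a4
byte 5: (d4 ⊕ 34) ⊕ 6b = e0 ⊕ 6b = 8b
byte 6: (47 ⊕ 21) ⊕ 20 = 66 ⊕ 20 = 46
byte 7: (95 ⊕ dd) ⊕ 74 = 48 ⊕ 74 = 3c
byte 8: (44 ⊕ 8a) ⊕ 68 = ce ⊕ 68 = a6
byte 9: (59 ⊕ 50) ⊕ 65 = 09 ⊕ 65 = 6c

cc 6a 2e 00 a4 8b 46 3c a6 6c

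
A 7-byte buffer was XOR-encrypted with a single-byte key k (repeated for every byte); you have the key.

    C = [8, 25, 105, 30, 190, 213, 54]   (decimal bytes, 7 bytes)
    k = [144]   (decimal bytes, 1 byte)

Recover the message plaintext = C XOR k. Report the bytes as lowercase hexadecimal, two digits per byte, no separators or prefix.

9889f98e2e45a6

The 1-byte key repeats, so the effective keystream is 90 90 90 90 90 90 90.
byte 0: 08 xor 90 = 98
byte 1: 19 xor 90 = 89
byte 2: 69 xor 90 = f9
byte 3: 1e xor 90 = 8e
byte 4: be xor 90 = 2e
byte 5: d5 xor 90 = 45
byte 6: 36 xor 90 = a6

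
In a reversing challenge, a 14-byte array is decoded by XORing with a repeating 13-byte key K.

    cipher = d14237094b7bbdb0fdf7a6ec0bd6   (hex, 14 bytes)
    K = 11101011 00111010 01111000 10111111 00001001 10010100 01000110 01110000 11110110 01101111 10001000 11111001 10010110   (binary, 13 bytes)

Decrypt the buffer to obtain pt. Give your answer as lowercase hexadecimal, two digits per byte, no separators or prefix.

The 13-byte key repeats, so the effective keystream is eb 3a 78 bf 09 94 46 70 f6 6f 88 f9 96 eb.
byte 0: 209 ^ 235 =  58
byte 1:  66 ^  58 = 120
byte 2:  55 ^ 120 =  79
byte 3:   9 ^ 191 = 182
byte 4:  75 ^   9 =  66
byte 5: 123 ^ 148 = 239
byte 6: 189 ^  70 = 251
byte 7: 176 ^ 112 = 192
byte 8: 253 ^ 246 =  11
byte 9: 247 ^ 111 = 152
byte 10: 166 ^ 136 =  46
byte 11: 236 ^ 249 =  21
byte 12:  11 ^ 150 = 157
byte 13: 214 ^ 235 =  61

3a784fb642effbc00b982e159d3d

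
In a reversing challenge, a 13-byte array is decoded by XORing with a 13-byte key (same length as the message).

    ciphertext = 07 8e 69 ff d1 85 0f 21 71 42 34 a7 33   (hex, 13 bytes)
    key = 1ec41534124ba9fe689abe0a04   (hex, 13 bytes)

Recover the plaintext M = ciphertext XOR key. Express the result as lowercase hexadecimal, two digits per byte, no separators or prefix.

byte 0:   7 XOR  30 =  25
byte 1: 142 XOR 196 =  74
byte 2: 105 XOR  21 = 124
byte 3: 255 XOR  52 = 203
byte 4: 209 XOR  18 = 195
byte 5: 133 XOR  75 = 206
byte 6:  15 XOR 169 = 166
byte 7:  33 XOR 254 = 223
byte 8: 113 XOR 104 =  25
byte 9:  66 XOR 154 = 216
byte 10:  52 XOR 190 = 138
byte 11: 167 XOR  10 = 173
byte 12:  51 XOR   4 =  55

194a7ccbc3cea6df19d88aad37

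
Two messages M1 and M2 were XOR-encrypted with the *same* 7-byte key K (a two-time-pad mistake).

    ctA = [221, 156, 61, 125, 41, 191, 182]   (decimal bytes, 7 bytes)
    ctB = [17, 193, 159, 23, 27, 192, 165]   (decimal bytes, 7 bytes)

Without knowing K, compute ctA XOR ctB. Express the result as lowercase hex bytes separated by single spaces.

cc 5d a2 6a 32 7f 13

ctA ⊕ ctB = (M1 ⊕ K) ⊕ (M2 ⊕ K) = M1 ⊕ M2 — the shared key cancels under XOR.
byte 0: 221 ^  17 = 204
byte 1: 156 ^ 193 =  93
byte 2:  61 ^ 159 = 162
byte 3: 125 ^  23 = 106
byte 4:  41 ^  27 =  50
byte 5: 191 ^ 192 = 127
byte 6: 182 ^ 165 =  19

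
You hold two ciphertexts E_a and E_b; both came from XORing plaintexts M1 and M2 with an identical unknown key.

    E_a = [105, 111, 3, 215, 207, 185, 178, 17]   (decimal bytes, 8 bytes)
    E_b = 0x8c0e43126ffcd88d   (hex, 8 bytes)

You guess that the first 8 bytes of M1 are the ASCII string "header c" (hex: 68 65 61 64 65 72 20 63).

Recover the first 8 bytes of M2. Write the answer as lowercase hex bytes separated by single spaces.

First, E_a ⊕ E_b = (M1 ⊕ K) ⊕ (M2 ⊕ K) = M1 ⊕ M2, so the key drops out. Then M2 = (M1 ⊕ M2) ⊕ M1 over the first 8 bytes.
byte 0: (69 ^ 8c) ^ 68 = e5 ^ 68 = 8d
byte 1: (6f ^ 0e) ^ 65 = 61 ^ 65 = 04
byte 2: (03 ^ 43) ^ 61 = 40 ^ 61 = 21
byte 3: (d7 ^ 12) ^ 64 = c5 ^ 64 = a1
byte 4: (cf ^ 6f) ^ 65 = a0 ^ 65 = c5
byte 5: (b9 ^ fc) ^ 72 = 45 ^ 72 = 37
byte 6: (b2 ^ d8) ^ 20 = 6a ^ 20 = 4a
byte 7: (11 ^ 8d) ^ 63 = 9c ^ 63 = ff

8d 04 21 a1 c5 37 4a ff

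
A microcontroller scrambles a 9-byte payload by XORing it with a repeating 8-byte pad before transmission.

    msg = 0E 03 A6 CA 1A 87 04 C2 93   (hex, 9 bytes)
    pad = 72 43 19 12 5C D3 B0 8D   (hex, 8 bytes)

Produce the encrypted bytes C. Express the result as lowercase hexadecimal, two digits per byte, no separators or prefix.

7c40bfd84654b44fe1

The 8-byte key repeats, so the effective keystream is 72 43 19 12 5c d3 b0 8d 72.
byte 0: 0e xor 72 = 7c
byte 1: 03 xor 43 = 40
byte 2: a6 xor 19 = bf
byte 3: ca xor 12 = d8
byte 4: 1a xor 5c = 46
byte 5: 87 xor d3 = 54
byte 6: 04 xor b0 = b4
byte 7: c2 xor 8d = 4f
byte 8: 93 xor 72 = e1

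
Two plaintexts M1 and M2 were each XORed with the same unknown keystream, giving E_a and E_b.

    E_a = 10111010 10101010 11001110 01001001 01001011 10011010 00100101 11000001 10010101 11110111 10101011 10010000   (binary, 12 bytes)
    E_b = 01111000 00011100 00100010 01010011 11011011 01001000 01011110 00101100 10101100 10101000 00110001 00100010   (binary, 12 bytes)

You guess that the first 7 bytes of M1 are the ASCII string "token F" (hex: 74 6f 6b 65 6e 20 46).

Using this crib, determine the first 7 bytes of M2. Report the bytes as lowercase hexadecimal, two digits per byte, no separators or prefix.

b6d9877ffef23d

First, E_a ⊕ E_b = (M1 ⊕ K) ⊕ (M2 ⊕ K) = M1 ⊕ M2, so the key drops out. Then M2 = (M1 ⊕ M2) ⊕ M1 over the first 7 bytes.
byte 0: (ba XOR 78) XOR 74 = c2 XOR 74 = b6
byte 1: (aa XOR 1c) XOR 6f = b6 XOR 6f = d9
byte 2: (ce XOR 22) XOR 6b = ec XOR 6b = 87
byte 3: (49 XOR 53) XOR 65 = 1a XOR 65 = 7f
byte 4: (4b XOR db) XOR 6e = 90 XOR 6e = fe
byte 5: (9a XOR 48) XOR 20 = d2 XOR 20 = f2
byte 6: (25 XOR 5e) XOR 46 = 7b XOR 46 = 3d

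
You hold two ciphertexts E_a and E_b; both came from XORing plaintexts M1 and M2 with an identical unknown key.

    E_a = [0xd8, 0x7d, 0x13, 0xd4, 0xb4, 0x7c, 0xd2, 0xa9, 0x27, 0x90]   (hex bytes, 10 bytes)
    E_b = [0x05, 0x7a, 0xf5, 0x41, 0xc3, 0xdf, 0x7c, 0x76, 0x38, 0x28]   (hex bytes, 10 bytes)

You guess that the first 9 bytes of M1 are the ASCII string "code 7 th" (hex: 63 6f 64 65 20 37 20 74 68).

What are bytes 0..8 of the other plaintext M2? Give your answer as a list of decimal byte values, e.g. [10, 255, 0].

[190, 104, 130, 240, 87, 148, 142, 171, 119]

First, E_a ⊕ E_b = (M1 ⊕ K) ⊕ (M2 ⊕ K) = M1 ⊕ M2, so the key drops out. Then M2 = (M1 ⊕ M2) ⊕ M1 over the first 9 bytes.
byte 0: (d8 XOR 05) XOR 63 = dd XOR 63 = be
byte 1: (7d XOR 7a) XOR 6f = 07 XOR 6f = 68
byte 2: (13 XOR f5) XOR 64 = e6 XOR 64 = 82
byte 3: (d4 XOR 41) XOR 65 = 95 XOR 65 = f0
byte 4: (b4 XOR c3) XOR 20 = 77 XOR 20 = 57
byte 5: (7c XOR df) XOR 37 = a3 XOR 37 = 94
byte 6: (d2 XOR 7c) XOR 20 = ae XOR 20 = 8e
byte 7: (a9 XOR 76) XOR 74 = df XOR 74 = ab
byte 8: (27 XOR 38) XOR 68 = 1f XOR 68 = 77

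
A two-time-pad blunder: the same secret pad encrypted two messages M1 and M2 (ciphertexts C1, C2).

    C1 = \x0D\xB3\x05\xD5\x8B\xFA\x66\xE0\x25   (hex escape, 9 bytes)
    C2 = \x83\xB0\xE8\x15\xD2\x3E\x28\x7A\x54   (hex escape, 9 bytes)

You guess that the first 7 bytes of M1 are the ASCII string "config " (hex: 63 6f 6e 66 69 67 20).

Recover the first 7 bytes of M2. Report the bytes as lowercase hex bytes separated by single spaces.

ed 6c 83 a6 30 a3 6e

First, C1 ⊕ C2 = (M1 ⊕ K) ⊕ (M2 ⊕ K) = M1 ⊕ M2, so the key drops out. Then M2 = (M1 ⊕ M2) ⊕ M1 over the first 7 bytes.
byte 0: (0d xor 83) xor 63 = 8e xor 63 = ed
byte 1: (b3 xor b0) xor 6f = 03 xor 6f = 6c
byte 2: (05 xor e8) xor 6e = ed xor 6e = 83
byte 3: (d5 xor 15) xor 66 = c0 xor 66 = a6
byte 4: (8b xor d2) xor 69 = 59 xor 69 = 30
byte 5: (fa xor 3e) xor 67 = c4 xor 67 = a3
byte 6: (66 xor 28) xor 20 = 4e xor 20 = 6e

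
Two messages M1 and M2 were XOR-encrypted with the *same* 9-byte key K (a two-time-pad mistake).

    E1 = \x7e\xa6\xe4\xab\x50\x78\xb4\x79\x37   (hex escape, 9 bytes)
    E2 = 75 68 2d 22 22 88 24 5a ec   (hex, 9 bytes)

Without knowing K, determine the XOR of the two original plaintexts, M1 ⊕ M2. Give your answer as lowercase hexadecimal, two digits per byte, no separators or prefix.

E1 ⊕ E2 = (M1 ⊕ K) ⊕ (M2 ⊕ K) = M1 ⊕ M2 — the shared key cancels under XOR.
01111110 XOR 01110101 = 00001011
10100110 XOR 01101000 = 11001110
11100100 XOR 00101101 = 11001001
10101011 XOR 00100010 = 10001001
01010000 XOR 00100010 = 01110010
01111000 XOR 10001000 = 11110000
10110100 XOR 00100100 = 10010000
01111001 XOR 01011010 = 00100011
00110111 XOR 11101100 = 11011011

0bcec98972f09023db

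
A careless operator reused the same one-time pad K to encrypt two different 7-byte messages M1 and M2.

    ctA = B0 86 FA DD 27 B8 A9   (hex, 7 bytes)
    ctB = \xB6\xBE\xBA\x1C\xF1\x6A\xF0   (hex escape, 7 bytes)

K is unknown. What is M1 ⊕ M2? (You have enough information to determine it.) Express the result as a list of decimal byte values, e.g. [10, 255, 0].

[6, 56, 64, 193, 214, 210, 89]

ctA ⊕ ctB = (M1 ⊕ K) ⊕ (M2 ⊕ K) = M1 ⊕ M2 — the shared key cancels under XOR.
b0 ^ b6 = 06
86 ^ be = 38
fa ^ ba = 40
dd ^ 1c = c1
27 ^ f1 = d6
b8 ^ 6a = d2
a9 ^ f0 = 59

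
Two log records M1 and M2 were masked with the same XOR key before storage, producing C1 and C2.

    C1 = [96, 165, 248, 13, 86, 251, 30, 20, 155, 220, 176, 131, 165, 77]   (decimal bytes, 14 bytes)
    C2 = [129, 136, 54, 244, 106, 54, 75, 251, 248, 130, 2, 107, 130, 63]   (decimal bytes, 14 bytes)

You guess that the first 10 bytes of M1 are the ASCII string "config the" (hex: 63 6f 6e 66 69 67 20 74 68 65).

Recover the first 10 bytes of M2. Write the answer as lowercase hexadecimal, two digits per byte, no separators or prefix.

First, C1 ⊕ C2 = (M1 ⊕ K) ⊕ (M2 ⊕ K) = M1 ⊕ M2, so the key drops out. Then M2 = (M1 ⊕ M2) ⊕ M1 over the first 10 bytes.
byte 0: (60 xor 81) xor 63 = e1 xor 63 = 82
byte 1: (a5 xor 88) xor 6f = 2d xor 6f = 42
byte 2: (f8 xor 36) xor 6e = ce xor 6e = a0
byte 3: (0d xor f4) xor 66 = f9 xor 66 = 9f
byte 4: (56 xor 6a) xor 69 = 3c xor 69 = 55
byte 5: (fb xor 36) xor 67 = cd xor 67 = aa
byte 6: (1e xor 4b) xor 20 = 55 xor 20 = 75
byte 7: (14 xor fb) xor 74 = ef xor 74 = 9b
byte 8: (9b xor f8) xor 68 = 63 xor 68 = 0b
byte 9: (dc xor 82) xor 65 = 5e xor 65 = 3b

8242a09f55aa759b0b3b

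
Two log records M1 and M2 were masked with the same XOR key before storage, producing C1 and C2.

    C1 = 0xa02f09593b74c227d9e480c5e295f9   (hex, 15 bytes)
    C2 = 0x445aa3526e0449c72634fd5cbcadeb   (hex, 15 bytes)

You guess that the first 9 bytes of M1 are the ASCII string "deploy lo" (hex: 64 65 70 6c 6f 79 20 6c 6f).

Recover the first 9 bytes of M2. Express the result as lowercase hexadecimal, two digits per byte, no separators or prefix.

8010da673a09ab8c90

First, C1 ⊕ C2 = (M1 ⊕ K) ⊕ (M2 ⊕ K) = M1 ⊕ M2, so the key drops out. Then M2 = (M1 ⊕ M2) ⊕ M1 over the first 9 bytes.
byte 0: (a0 ^ 44) ^ 64 = e4 ^ 64 = 80
byte 1: (2f ^ 5a) ^ 65 = 75 ^ 65 = 10
byte 2: (09 ^ a3) ^ 70 = aa ^ 70 = da
byte 3: (59 ^ 52) ^ 6c = 0b ^ 6c = 67
byte 4: (3b ^ 6e) ^ 6f = 55 ^ 6f = 3a
byte 5: (74 ^ 04) ^ 79 = 70 ^ 79 = 09
byte 6: (c2 ^ 49) ^ 20 = 8b ^ 20 = ab
byte 7: (27 ^ c7) ^ 6c = e0 ^ 6c = 8c
byte 8: (d9 ^ 26) ^ 6f = ff ^ 6f = 90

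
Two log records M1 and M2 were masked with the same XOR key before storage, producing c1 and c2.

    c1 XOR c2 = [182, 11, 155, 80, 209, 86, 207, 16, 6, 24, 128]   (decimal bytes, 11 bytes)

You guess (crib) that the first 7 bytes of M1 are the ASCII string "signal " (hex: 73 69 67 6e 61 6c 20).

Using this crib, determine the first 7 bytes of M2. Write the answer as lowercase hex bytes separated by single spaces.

Since c1 ⊕ c2 = M1 ⊕ M2, XORing with the guessed M1 bytes yields the corresponding M2 bytes: M2 = (c1 ⊕ c2) ⊕ M1.
byte 0: b6 xor 73 = c5
byte 1: 0b xor 69 = 62
byte 2: 9b xor 67 = fc
byte 3: 50 xor 6e = 3e
byte 4: d1 xor 61 = b0
byte 5: 56 xor 6c = 3a
byte 6: cf xor 20 = ef

c5 62 fc 3e b0 3a ef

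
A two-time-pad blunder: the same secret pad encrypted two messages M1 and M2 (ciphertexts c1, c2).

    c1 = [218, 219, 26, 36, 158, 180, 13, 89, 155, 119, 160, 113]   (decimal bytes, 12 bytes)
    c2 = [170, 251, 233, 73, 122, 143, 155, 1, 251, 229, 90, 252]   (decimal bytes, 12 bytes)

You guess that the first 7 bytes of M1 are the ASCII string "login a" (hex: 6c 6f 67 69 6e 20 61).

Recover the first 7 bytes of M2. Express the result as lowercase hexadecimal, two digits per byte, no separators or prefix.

First, c1 ⊕ c2 = (M1 ⊕ K) ⊕ (M2 ⊕ K) = M1 ⊕ M2, so the key drops out. Then M2 = (M1 ⊕ M2) ⊕ M1 over the first 7 bytes.
byte 0: (da XOR aa) XOR 6c = 70 XOR 6c = 1c
byte 1: (db XOR fb) XOR 6f = 20 XOR 6f = 4f
byte 2: (1a XOR e9) XOR 67 = f3 XOR 67 = 94
byte 3: (24 XOR 49) XOR 69 = 6d XOR 69 = 04
byte 4: (9e XOR 7a) XOR 6e = e4 XOR 6e = 8a
byte 5: (b4 XOR 8f) XOR 20 = 3b XOR 20 = 1b
byte 6: (0d XOR 9b) XOR 61 = 96 XOR 61 = f7

1c4f94048a1bf7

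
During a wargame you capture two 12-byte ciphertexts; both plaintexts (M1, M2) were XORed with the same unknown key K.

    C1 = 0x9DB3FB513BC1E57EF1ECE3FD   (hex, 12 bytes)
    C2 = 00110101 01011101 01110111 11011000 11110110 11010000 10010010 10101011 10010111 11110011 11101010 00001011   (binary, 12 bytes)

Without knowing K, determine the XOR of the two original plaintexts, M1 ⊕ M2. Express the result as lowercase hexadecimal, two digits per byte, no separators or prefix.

a8ee8c89cd1177d5661f09f6

C1 ⊕ C2 = (M1 ⊕ K) ⊕ (M2 ⊕ K) = M1 ⊕ M2 — the shared key cancels under XOR.
byte 0: 9d ^ 35 = a8
byte 1: b3 ^ 5d = ee
byte 2: fb ^ 77 = 8c
byte 3: 51 ^ d8 = 89
byte 4: 3b ^ f6 = cd
byte 5: c1 ^ d0 = 11
byte 6: e5 ^ 92 = 77
byte 7: 7e ^ ab = d5
byte 8: f1 ^ 97 = 66
byte 9: ec ^ f3 = 1f
byte 10: e3 ^ ea = 09
byte 11: fd ^ 0b = f6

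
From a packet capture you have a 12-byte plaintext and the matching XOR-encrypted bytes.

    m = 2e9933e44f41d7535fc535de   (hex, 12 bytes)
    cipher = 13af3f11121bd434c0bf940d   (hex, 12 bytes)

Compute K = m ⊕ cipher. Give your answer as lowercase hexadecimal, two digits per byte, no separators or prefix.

3d360cf55d5a03679f7aa1d3

Since cipher = m ⊕ K, XORing both sides with m gives K = m ⊕ cipher.
 46 xor  19 =  61
153 xor 175 =  54
 51 xor  63 =  12
228 xor  17 = 245
 79 xor  18 =  93
 65 xor  27 =  90
215 xor 212 =   3
 83 xor  52 = 103
 95 xor 192 = 159
197 xor 191 = 122
 53 xor 148 = 161
222 xor  13 = 211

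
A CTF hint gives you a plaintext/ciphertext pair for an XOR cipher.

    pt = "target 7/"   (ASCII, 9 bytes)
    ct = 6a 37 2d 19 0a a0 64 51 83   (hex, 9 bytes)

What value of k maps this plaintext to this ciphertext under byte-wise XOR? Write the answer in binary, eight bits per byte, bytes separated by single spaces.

00011110 01010110 01011111 01111110 01101111 11010100 01000100 01100110 10101100

Since ct = pt ⊕ k, XORing both sides with pt gives k = pt ⊕ ct.
74 XOR 6a = 1e
61 XOR 37 = 56
72 XOR 2d = 5f
67 XOR 19 = 7e
65 XOR 0a = 6f
74 XOR a0 = d4
20 XOR 64 = 44
37 XOR 51 = 66
2f XOR 83 = ac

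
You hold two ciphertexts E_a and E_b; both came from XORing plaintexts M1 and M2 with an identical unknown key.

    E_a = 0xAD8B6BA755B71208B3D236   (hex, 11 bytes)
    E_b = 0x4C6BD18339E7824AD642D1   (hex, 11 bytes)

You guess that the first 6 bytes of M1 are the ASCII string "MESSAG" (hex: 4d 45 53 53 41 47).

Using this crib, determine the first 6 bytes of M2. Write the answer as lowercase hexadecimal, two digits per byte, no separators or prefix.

aca5e9772d17

First, E_a ⊕ E_b = (M1 ⊕ K) ⊕ (M2 ⊕ K) = M1 ⊕ M2, so the key drops out. Then M2 = (M1 ⊕ M2) ⊕ M1 over the first 6 bytes.
byte 0: (ad xor 4c) xor 4d = e1 xor 4d = ac
byte 1: (8b xor 6b) xor 45 = e0 xor 45 = a5
byte 2: (6b xor d1) xor 53 = ba xor 53 = e9
byte 3: (a7 xor 83) xor 53 = 24 xor 53 = 77
byte 4: (55 xor 39) xor 41 = 6c xor 41 = 2d
byte 5: (b7 xor e7) xor 47 = 50 xor 47 = 17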